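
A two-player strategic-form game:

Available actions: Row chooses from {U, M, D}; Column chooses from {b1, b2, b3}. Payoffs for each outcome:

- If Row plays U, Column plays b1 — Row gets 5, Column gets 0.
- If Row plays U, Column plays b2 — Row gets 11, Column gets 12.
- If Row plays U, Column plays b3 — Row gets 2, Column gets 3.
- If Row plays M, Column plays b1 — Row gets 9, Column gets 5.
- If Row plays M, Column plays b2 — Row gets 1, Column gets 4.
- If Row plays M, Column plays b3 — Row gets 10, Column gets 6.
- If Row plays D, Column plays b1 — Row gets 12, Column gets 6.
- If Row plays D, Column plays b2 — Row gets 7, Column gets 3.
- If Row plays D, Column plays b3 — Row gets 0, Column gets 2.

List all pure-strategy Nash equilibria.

(U, b1): Row can switch to M (5 → 9). Not NE.
(U, b2): Row gets 11, best alternative 7; Column gets 12, best alternative 3. No profitable deviation — NE.
(U, b3): Row can switch to M (2 → 10). Not NE.
(M, b1): Row can switch to D (9 → 12). Not NE.
(M, b2): Row can switch to U (1 → 11). Not NE.
(M, b3): Row gets 10, best alternative 2; Column gets 6, best alternative 5. No profitable deviation — NE.
(D, b1): Row gets 12, best alternative 9; Column gets 6, best alternative 3. No profitable deviation — NE.
(D, b2): Row can switch to U (7 → 11). Not NE.
(D, b3): Row can switch to U (0 → 2). Not NE.

The pure Nash equilibria are (U, b2) and (M, b3) and (D, b1).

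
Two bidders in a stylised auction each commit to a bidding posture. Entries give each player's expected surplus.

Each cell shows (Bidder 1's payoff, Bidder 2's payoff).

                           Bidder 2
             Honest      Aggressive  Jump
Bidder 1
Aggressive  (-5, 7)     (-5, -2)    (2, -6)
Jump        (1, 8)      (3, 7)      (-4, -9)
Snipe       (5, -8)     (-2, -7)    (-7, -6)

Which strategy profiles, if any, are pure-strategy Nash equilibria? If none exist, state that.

For each player, find the best response to each opponent profile; mutual best responses are the pure NE.
Bidder 1 against Honest: payoffs -5, 1, 5 → best response Snipe.
Bidder 1 against Aggressive: payoffs -5, 3, -2 → best response Jump.
Bidder 1 against Jump: payoffs 2, -4, -7 → best response Aggressive.
Bidder 2 against Aggressive: payoffs 7, -2, -6 → best response Honest.
Bidder 2 against Jump: payoffs 8, 7, -9 → best response Honest.
Bidder 2 against Snipe: payoffs -8, -7, -6 → best response Jump.
No profile is a mutual best response for all players.

There is no pure-strategy Nash equilibrium.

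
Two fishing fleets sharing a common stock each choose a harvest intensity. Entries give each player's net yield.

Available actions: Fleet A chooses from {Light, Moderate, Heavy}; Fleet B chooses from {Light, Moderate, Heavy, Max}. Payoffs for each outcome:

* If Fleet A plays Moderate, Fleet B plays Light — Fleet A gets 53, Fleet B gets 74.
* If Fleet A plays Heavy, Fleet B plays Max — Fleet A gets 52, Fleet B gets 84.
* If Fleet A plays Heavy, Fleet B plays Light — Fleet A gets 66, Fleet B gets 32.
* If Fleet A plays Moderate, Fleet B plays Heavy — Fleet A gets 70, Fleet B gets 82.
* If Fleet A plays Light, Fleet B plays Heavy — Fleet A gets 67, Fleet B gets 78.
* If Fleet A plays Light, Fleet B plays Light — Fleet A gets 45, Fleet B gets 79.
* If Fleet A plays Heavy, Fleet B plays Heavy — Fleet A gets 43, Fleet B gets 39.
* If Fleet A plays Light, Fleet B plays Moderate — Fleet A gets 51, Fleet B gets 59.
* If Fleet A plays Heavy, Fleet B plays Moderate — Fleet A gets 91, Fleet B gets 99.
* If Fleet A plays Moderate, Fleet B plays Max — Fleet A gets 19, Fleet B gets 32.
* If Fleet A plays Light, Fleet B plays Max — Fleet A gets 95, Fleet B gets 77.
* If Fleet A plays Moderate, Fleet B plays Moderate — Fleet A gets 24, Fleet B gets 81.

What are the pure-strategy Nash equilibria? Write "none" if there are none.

For each strategy profile, look for a profitable unilateral deviation.
(Light, Light): Fleet A can switch to Moderate (45 → 53). Not NE.
(Light, Moderate): Fleet A can switch to Heavy (51 → 91). Not NE.
(Light, Heavy): Fleet A can switch to Moderate (67 → 70). Not NE.
(Light, Max): Fleet B can switch to Light (77 → 79). Not NE.
(Moderate, Light): Fleet A can switch to Heavy (53 → 66). Not NE.
(Moderate, Moderate): Fleet A can switch to Light (24 → 51). Not NE.
(Moderate, Heavy): Fleet A gets 70, best alternative 67; Fleet B gets 82, best alternative 81. No profitable deviation — NE.
(Heavy, Moderate): Fleet A gets 91, best alternative 51; Fleet B gets 99, best alternative 84. No profitable deviation — NE.
(The remaining 4 profiles each have a profitable deviation by the same check.)

Pure-strategy Nash equilibria: (Moderate, Heavy), (Heavy, Moderate)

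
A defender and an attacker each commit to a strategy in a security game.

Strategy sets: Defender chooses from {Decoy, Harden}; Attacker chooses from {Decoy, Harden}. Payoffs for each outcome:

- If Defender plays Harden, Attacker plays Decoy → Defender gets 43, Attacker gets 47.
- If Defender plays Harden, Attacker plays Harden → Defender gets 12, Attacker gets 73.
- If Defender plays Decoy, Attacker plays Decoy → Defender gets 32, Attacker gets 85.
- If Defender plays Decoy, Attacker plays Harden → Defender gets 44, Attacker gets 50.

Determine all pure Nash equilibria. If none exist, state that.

This game has no pure Nash equilibrium.

Defender against Decoy: payoffs 32, 43 → best response Harden.
Defender against Harden: payoffs 44, 12 → best response Decoy.
Attacker against Decoy: payoffs 85, 50 → best response Decoy.
Attacker against Harden: payoffs 47, 73 → best response Harden.
No profile is a mutual best response for all players.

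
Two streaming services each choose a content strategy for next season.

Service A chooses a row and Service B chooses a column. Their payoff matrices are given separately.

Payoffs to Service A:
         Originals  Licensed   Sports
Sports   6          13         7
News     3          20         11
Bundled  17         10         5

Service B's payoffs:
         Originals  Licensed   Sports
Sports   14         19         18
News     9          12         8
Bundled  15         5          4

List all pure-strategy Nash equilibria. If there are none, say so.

(Sports, Originals): Service A can switch to Bundled (6 → 17). Not NE.
(Sports, Licensed): Service A can switch to News (13 → 20). Not NE.
(Sports, Sports): Service A can switch to News (7 → 11). Not NE.
(News, Originals): Service A can switch to Sports (3 → 6). Not NE.
(News, Licensed): Service A gets 20, best alternative 13; Service B gets 12, best alternative 9. No profitable deviation — NE.
(News, Sports): Service B can switch to Originals (8 → 9). Not NE.
(Bundled, Originals): Service A gets 17, best alternative 6; Service B gets 15, best alternative 5. No profitable deviation — NE.
(Bundled, Licensed): Service A can switch to Sports (10 → 13). Not NE.
(Bundled, Sports): Service A can switch to Sports (5 → 7). Not NE.

The pure Nash equilibria are (News, Licensed); (Bundled, Originals).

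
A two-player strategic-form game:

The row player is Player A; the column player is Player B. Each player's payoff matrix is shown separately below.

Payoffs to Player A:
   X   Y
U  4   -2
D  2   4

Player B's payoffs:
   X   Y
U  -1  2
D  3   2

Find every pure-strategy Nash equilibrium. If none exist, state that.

Player A against X: payoffs 4, 2 → best response U.
Player A against Y: payoffs -2, 4 → best response D.
Player B against U: payoffs -1, 2 → best response Y.
Player B against D: payoffs 3, 2 → best response X.
No profile is a mutual best response for all players.

This game has no pure Nash equilibrium.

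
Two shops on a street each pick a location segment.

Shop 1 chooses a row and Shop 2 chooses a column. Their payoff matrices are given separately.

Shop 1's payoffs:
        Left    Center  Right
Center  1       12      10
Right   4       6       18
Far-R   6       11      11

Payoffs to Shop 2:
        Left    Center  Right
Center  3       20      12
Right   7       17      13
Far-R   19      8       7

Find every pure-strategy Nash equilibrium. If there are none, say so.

The pure Nash equilibria are (Center, Center); (Far-R, Left).

(Center, Left): Shop 1 can switch to Right (1 → 4). Not NE.
(Center, Center): Shop 1 gets 12, best alternative 11; Shop 2 gets 20, best alternative 12. No profitable deviation — NE.
(Center, Right): Shop 1 can switch to Right (10 → 18). Not NE.
(Right, Left): Shop 1 can switch to Far-R (4 → 6). Not NE.
(Right, Center): Shop 1 can switch to Center (6 → 12). Not NE.
(Right, Right): Shop 2 can switch to Center (13 → 17). Not NE.
(Far-R, Left): Shop 1 gets 6, best alternative 4; Shop 2 gets 19, best alternative 8. No profitable deviation — NE.
(Far-R, Center): Shop 1 can switch to Center (11 → 12). Not NE.
(Far-R, Right): Shop 1 can switch to Right (11 → 18). Not NE.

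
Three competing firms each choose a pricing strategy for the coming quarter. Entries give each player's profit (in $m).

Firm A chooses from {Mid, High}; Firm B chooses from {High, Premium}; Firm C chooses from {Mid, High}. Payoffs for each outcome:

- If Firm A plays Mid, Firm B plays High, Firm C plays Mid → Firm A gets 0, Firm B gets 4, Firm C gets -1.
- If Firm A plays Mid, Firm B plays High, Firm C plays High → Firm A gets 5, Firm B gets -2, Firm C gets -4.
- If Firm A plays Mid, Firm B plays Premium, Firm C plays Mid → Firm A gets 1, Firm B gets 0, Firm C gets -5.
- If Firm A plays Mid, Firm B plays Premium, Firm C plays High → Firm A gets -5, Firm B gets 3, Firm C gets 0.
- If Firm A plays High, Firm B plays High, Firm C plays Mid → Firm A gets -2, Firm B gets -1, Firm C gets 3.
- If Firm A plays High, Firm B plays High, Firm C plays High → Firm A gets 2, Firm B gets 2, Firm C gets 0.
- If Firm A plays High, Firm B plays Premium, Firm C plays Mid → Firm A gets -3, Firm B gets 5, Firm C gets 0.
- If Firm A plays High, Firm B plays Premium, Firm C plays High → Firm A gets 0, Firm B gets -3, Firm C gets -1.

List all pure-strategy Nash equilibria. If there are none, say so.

For each player, find the best response to each opponent profile; mutual best responses are the pure NE.
Firm A against (High, Mid): payoffs 0, -2 → best response Mid.
Firm A against (High, High): payoffs 5, 2 → best response Mid.
Firm A against (Premium, Mid): payoffs 1, -3 → best response Mid.
Firm A against (Premium, High): payoffs -5, 0 → best response High.
Firm B against (Mid, Mid): payoffs 4, 0 → best response High.
Firm B against (Mid, High): payoffs -2, 3 → best response Premium.
Firm B against (High, Mid): payoffs -1, 5 → best response Premium.
Firm B against (High, High): payoffs 2, -3 → best response High.
Firm C against (Mid, High): payoffs -1, -4 → best response Mid.
Firm C against (Mid, Premium): payoffs -5, 0 → best response High.
Firm C against (High, High): payoffs 3, 0 → best response Mid.
Firm C against (High, Premium): payoffs 0, -1 → best response Mid.
Mutual best responses: (Mid, High, Mid).

(Mid, High, Mid)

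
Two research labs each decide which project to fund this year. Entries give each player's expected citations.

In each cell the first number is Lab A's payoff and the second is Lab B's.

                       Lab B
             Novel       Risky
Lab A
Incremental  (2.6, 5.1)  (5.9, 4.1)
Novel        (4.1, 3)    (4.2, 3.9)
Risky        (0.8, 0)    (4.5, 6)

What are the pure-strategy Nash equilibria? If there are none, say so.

Check each profile: it is a Nash equilibrium iff no player can strictly gain by switching unilaterally.
(Incremental, Novel): Lab A can switch to Novel (2.6 → 4.1). Not NE.
(Incremental, Risky): Lab B can switch to Novel (4.1 → 5.1). Not NE.
(Novel, Novel): Lab B can switch to Risky (3 → 3.9). Not NE.
(Novel, Risky): Lab A can switch to Incremental (4.2 → 5.9). Not NE.
(Risky, Novel): Lab A can switch to Incremental (0.8 → 2.6). Not NE.
(Risky, Risky): Lab A can switch to Incremental (4.5 → 5.9). Not NE.

No pure-strategy Nash equilibrium.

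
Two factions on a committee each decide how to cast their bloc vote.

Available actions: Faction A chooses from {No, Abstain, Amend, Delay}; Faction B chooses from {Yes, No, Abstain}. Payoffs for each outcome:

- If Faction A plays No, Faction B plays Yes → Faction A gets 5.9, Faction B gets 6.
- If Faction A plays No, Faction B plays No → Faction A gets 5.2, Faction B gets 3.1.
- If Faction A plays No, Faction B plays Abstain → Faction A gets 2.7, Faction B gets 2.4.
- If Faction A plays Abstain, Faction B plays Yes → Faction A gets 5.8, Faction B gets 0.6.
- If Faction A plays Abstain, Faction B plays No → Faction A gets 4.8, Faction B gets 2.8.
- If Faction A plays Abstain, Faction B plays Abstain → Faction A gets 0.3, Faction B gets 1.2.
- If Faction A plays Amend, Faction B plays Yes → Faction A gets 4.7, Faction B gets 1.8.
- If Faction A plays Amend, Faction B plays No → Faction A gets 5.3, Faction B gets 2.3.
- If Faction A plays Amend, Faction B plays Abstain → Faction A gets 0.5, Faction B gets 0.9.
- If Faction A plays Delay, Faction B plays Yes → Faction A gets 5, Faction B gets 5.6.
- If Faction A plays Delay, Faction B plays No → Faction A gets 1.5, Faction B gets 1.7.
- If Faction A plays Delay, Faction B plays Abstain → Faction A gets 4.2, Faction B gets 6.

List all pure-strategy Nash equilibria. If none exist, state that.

Pure-strategy Nash equilibria: (No, Yes) and (Amend, No) and (Delay, Abstain)

(No, Yes): Faction A gets 5.9, best alternative 5.8; Faction B gets 6, best alternative 3.1. No profitable deviation — NE.
(No, No): Faction A can switch to Amend (5.2 → 5.3). Not NE.
(No, Abstain): Faction A can switch to Delay (2.7 → 4.2). Not NE.
(Abstain, Yes): Faction A can switch to No (5.8 → 5.9). Not NE.
(Abstain, No): Faction A can switch to No (4.8 → 5.2). Not NE.
(Abstain, Abstain): Faction A can switch to No (0.3 → 2.7). Not NE.
(Amend, Yes): Faction A can switch to No (4.7 → 5.9). Not NE.
(Amend, No): Faction A gets 5.3, best alternative 5.2; Faction B gets 2.3, best alternative 1.8. No profitable deviation — NE.
(Amend, Abstain): Faction A can switch to No (0.5 → 2.7). Not NE.
(Delay, Yes): Faction A can switch to No (5 → 5.9). Not NE.
(Delay, No): Faction A can switch to No (1.5 → 5.2). Not NE.
(Delay, Abstain): Faction A gets 4.2, best alternative 2.7; Faction B gets 6, best alternative 5.6. No profitable deviation — NE.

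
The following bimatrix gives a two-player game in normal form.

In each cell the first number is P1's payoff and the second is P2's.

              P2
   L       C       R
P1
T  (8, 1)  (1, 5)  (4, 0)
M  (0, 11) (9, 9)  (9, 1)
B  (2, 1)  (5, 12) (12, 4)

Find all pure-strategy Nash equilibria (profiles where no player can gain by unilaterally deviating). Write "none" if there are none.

P1 against L: payoffs 8, 0, 2 → best response T.
P1 against C: payoffs 1, 9, 5 → best response M.
P1 against R: payoffs 4, 9, 12 → best response B.
P2 against T: payoffs 1, 5, 0 → best response C.
P2 against M: payoffs 11, 9, 1 → best response L.
P2 against B: payoffs 1, 12, 4 → best response C.
No profile is a mutual best response for all players.

There is no pure-strategy Nash equilibrium.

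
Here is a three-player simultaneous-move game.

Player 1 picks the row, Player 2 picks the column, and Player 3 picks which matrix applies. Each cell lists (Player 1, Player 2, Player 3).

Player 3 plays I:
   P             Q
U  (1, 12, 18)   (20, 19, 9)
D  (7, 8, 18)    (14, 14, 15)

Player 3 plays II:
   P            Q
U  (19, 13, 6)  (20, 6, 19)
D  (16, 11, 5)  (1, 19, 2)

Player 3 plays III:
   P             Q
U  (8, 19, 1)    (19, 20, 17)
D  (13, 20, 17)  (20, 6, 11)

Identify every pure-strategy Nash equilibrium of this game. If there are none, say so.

For each player, find the best response to each opponent profile; mutual best responses are the pure NE.
Player 1 against (P, I): payoffs 1, 7 → best response D.
Player 1 against (P, II): payoffs 19, 16 → best response U.
Player 1 against (P, III): payoffs 8, 13 → best response D.
Player 1 against (Q, I): payoffs 20, 14 → best response U.
Player 1 against (Q, II): payoffs 20, 1 → best response U.
Player 1 against (Q, III): payoffs 19, 20 → best response D.
Player 2 against (U, I): payoffs 12, 19 → best response Q.
Player 2 against (U, II): payoffs 13, 6 → best response P.
Player 2 against (U, III): payoffs 19, 20 → best response Q.
Player 2 against (D, I): payoffs 8, 14 → best response Q.
Player 2 against (D, II): payoffs 11, 19 → best response Q.
Player 2 against (D, III): payoffs 20, 6 → best response P.
Player 3 against (U, P): payoffs 18, 6, 1 → best response I.
Player 3 against (U, Q): payoffs 9, 19, 17 → best response II.
Player 3 against (D, P): payoffs 18, 5, 17 → best response I.
Player 3 against (D, Q): payoffs 15, 2, 11 → best response I.
No profile is a mutual best response for all players.

No pure-strategy Nash equilibrium.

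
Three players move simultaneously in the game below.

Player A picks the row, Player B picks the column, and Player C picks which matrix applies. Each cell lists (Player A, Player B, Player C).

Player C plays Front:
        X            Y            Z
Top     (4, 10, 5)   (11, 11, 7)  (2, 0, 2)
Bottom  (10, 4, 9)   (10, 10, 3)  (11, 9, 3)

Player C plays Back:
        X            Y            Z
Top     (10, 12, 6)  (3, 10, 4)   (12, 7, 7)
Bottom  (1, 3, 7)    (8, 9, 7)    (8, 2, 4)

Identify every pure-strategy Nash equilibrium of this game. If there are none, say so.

(Top, X, Front): Player A can switch to Bottom (4 → 10). Not NE.
(Top, X, Back): Player A gets 10, best alternative 1; Player B gets 12, best alternative 10; Player C gets 6, best alternative 5. No profitable deviation — NE.
(Top, Y, Front): Player A gets 11, best alternative 10; Player B gets 11, best alternative 10; Player C gets 7, best alternative 4. No profitable deviation — NE.
(Top, Y, Back): Player A can switch to Bottom (3 → 8). Not NE.
(Top, Z, Front): Player A can switch to Bottom (2 → 11). Not NE.
(Top, Z, Back): Player B can switch to X (7 → 12). Not NE.
(Bottom, X, Front): Player B can switch to Y (4 → 10). Not NE.
(Bottom, X, Back): Player A can switch to Top (1 → 10). Not NE.
(Bottom, Y, Front): Player A can switch to Top (10 → 11). Not NE.
(Bottom, Y, Back): Player A gets 8, best alternative 3; Player B gets 9, best alternative 3; Player C gets 7, best alternative 3. No profitable deviation — NE.
(Bottom, Z, Front): Player B can switch to Y (9 → 10). Not NE.
(Bottom, Z, Back): Player A can switch to Top (8 → 12). Not NE.

Pure-strategy Nash equilibria: (Top, X, Back), (Top, Y, Front), (Bottom, Y, Back)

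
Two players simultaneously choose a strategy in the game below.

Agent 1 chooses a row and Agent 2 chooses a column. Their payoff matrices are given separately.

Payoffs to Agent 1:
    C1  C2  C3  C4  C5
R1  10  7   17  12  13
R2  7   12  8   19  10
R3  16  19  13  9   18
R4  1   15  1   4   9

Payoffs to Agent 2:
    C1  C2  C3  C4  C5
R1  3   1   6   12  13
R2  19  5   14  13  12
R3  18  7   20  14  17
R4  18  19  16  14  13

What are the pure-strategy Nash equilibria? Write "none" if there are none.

No pure-strategy Nash equilibrium.

(R1, C1): Agent 1 can switch to R3 (10 → 16). Not NE.
(R1, C2): Agent 1 can switch to R2 (7 → 12). Not NE.
(R1, C3): Agent 2 can switch to C4 (6 → 12). Not NE.
(R1, C4): Agent 1 can switch to R2 (12 → 19). Not NE.
(R1, C5): Agent 1 can switch to R3 (13 → 18). Not NE.
(R2, C1): Agent 1 can switch to R1 (7 → 10). Not NE.
(R2, C2): Agent 1 can switch to R3 (12 → 19). Not NE.
(R2, C3): Agent 1 can switch to R1 (8 → 17). Not NE.
(R2, C4): Agent 2 can switch to C1 (13 → 19). Not NE.
(R2, C5): Agent 1 can switch to R1 (10 → 13). Not NE.
(R3, C1): Agent 2 can switch to C3 (18 → 20). Not NE.
(R3, C2): Agent 2 can switch to C1 (7 → 18). Not NE.
(The remaining 8 profiles each have a profitable deviation by the same check.)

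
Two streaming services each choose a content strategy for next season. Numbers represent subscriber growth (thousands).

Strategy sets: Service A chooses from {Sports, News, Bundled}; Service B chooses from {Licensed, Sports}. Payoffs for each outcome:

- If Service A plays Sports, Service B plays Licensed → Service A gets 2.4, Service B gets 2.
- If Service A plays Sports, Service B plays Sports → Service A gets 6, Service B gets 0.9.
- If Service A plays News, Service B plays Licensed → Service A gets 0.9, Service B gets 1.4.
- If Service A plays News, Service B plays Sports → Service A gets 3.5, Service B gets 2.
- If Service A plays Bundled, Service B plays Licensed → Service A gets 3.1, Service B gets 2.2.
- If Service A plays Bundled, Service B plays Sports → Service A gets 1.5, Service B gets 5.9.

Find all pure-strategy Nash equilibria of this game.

There is no pure-strategy Nash equilibrium.

(Sports, Licensed): Service A can switch to Bundled (2.4 → 3.1). Not NE.
(Sports, Sports): Service B can switch to Licensed (0.9 → 2). Not NE.
(News, Licensed): Service A can switch to Sports (0.9 → 2.4). Not NE.
(News, Sports): Service A can switch to Sports (3.5 → 6). Not NE.
(Bundled, Licensed): Service B can switch to Sports (2.2 → 5.9). Not NE.
(Bundled, Sports): Service A can switch to Sports (1.5 → 6). Not NE.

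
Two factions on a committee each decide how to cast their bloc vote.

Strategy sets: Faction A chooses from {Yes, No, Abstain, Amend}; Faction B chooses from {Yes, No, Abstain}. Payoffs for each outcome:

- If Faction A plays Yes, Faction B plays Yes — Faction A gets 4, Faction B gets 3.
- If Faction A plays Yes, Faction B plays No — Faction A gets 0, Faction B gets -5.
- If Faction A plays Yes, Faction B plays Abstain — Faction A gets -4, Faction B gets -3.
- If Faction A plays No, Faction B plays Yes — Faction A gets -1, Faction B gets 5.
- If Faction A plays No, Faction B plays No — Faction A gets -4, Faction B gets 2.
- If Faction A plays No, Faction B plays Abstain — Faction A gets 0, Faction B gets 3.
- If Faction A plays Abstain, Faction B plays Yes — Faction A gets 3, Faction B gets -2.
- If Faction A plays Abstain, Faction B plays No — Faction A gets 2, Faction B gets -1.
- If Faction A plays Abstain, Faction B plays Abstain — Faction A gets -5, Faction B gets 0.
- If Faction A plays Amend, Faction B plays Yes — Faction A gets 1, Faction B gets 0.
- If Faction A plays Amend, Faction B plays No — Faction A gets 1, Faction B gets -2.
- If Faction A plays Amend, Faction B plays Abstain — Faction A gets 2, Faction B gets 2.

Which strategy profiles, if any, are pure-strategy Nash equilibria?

For each player, find the best response to each opponent profile; mutual best responses are the pure NE.
Faction A against Yes: payoffs 4, -1, 3, 1 → best response Yes.
Faction A against No: payoffs 0, -4, 2, 1 → best response Abstain.
Faction A against Abstain: payoffs -4, 0, -5, 2 → best response Amend.
Faction B against Yes: payoffs 3, -5, -3 → best response Yes.
Faction B against No: payoffs 5, 2, 3 → best response Yes.
Faction B against Abstain: payoffs -2, -1, 0 → best response Abstain.
Faction B against Amend: payoffs 0, -2, 2 → best response Abstain.
Mutual best responses: (Yes, Yes); (Amend, Abstain).

The pure Nash equilibria are (Yes, Yes), (Amend, Abstain).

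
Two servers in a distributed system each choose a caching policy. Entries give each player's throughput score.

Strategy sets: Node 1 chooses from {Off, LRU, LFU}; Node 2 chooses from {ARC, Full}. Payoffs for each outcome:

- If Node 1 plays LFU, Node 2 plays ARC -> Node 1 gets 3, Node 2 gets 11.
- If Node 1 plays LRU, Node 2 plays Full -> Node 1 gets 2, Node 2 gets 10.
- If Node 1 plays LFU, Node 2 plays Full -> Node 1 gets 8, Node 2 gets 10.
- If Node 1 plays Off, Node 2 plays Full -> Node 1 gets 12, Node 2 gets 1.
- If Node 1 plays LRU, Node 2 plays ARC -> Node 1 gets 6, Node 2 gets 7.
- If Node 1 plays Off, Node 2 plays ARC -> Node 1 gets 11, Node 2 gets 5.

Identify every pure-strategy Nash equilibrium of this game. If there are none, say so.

(Off, ARC): Node 1 gets 11, best alternative 6; Node 2 gets 5, best alternative 1. No profitable deviation — NE.
(Off, Full): Node 2 can switch to ARC (1 → 5). Not NE.
(LRU, ARC): Node 1 can switch to Off (6 → 11). Not NE.
(LRU, Full): Node 1 can switch to Off (2 → 12). Not NE.
(LFU, ARC): Node 1 can switch to Off (3 → 11). Not NE.
(LFU, Full): Node 1 can switch to Off (8 → 12). Not NE.

Pure NE: (Off, ARC)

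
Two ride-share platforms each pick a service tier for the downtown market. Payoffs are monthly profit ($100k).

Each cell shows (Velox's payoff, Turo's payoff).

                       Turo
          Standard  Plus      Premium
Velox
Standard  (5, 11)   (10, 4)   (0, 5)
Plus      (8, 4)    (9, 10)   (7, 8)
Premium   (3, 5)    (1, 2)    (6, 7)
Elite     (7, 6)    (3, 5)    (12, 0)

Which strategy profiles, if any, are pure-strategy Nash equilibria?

Mark each player's best response to every combination of opponents' strategies; a profile where every player is best-responding is a pure Nash equilibrium.
Velox against Standard: payoffs 5, 8, 3, 7 → best response Plus.
Velox against Plus: payoffs 10, 9, 1, 3 → best response Standard.
Velox against Premium: payoffs 0, 7, 6, 12 → best response Elite.
Turo against Standard: payoffs 11, 4, 5 → best response Standard.
Turo against Plus: payoffs 4, 10, 8 → best response Plus.
Turo against Premium: payoffs 5, 2, 7 → best response Premium.
Turo against Elite: payoffs 6, 5, 0 → best response Standard.
No profile is a mutual best response for all players.

none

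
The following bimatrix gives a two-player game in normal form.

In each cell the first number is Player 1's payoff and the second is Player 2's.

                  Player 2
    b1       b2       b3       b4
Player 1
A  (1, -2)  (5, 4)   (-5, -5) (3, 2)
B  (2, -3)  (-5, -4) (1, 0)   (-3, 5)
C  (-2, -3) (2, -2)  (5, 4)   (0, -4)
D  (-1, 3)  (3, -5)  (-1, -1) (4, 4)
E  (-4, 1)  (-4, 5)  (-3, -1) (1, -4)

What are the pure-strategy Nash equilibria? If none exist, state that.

Player 1 against b1: payoffs 1, 2, -2, -1, -4 → best response B.
Player 1 against b2: payoffs 5, -5, 2, 3, -4 → best response A.
Player 1 against b3: payoffs -5, 1, 5, -1, -3 → best response C.
Player 1 against b4: payoffs 3, -3, 0, 4, 1 → best response D.
Player 2 against A: payoffs -2, 4, -5, 2 → best response b2.
Player 2 against B: payoffs -3, -4, 0, 5 → best response b4.
Player 2 against C: payoffs -3, -2, 4, -4 → best response b3.
Player 2 against D: payoffs 3, -5, -1, 4 → best response b4.
Player 2 against E: payoffs 1, 5, -1, -4 → best response b2.
Mutual best responses: (A, b2); (C, b3); (D, b4).

The pure Nash equilibria are (A, b2) and (C, b3) and (D, b4).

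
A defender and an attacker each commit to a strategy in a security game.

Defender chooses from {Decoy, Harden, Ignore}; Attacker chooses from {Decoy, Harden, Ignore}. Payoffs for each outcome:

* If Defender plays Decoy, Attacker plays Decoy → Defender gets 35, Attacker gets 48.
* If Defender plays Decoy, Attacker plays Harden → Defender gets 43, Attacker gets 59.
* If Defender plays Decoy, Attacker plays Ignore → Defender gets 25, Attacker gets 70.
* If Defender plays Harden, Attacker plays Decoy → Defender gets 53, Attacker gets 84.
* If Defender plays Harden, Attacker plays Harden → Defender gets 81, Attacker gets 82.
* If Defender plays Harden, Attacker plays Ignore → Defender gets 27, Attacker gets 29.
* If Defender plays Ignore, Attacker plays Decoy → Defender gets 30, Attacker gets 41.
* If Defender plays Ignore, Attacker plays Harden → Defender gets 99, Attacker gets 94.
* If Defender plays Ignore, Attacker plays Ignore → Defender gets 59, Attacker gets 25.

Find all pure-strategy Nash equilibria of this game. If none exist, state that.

The pure Nash equilibria are (Harden, Decoy) and (Ignore, Harden).

Check each profile: it is a Nash equilibrium iff no player can strictly gain by switching unilaterally.
(Decoy, Decoy): Defender can switch to Harden (35 → 53). Not NE.
(Decoy, Harden): Defender can switch to Harden (43 → 81). Not NE.
(Decoy, Ignore): Defender can switch to Harden (25 → 27). Not NE.
(Harden, Decoy): Defender gets 53, best alternative 35; Attacker gets 84, best alternative 82. No profitable deviation — NE.
(Harden, Harden): Defender can switch to Ignore (81 → 99). Not NE.
(Harden, Ignore): Defender can switch to Ignore (27 → 59). Not NE.
(Ignore, Decoy): Defender can switch to Decoy (30 → 35). Not NE.
(Ignore, Harden): Defender gets 99, best alternative 81; Attacker gets 94, best alternative 41. No profitable deviation — NE.
(The remaining 1 profile has a profitable deviation by the same check.)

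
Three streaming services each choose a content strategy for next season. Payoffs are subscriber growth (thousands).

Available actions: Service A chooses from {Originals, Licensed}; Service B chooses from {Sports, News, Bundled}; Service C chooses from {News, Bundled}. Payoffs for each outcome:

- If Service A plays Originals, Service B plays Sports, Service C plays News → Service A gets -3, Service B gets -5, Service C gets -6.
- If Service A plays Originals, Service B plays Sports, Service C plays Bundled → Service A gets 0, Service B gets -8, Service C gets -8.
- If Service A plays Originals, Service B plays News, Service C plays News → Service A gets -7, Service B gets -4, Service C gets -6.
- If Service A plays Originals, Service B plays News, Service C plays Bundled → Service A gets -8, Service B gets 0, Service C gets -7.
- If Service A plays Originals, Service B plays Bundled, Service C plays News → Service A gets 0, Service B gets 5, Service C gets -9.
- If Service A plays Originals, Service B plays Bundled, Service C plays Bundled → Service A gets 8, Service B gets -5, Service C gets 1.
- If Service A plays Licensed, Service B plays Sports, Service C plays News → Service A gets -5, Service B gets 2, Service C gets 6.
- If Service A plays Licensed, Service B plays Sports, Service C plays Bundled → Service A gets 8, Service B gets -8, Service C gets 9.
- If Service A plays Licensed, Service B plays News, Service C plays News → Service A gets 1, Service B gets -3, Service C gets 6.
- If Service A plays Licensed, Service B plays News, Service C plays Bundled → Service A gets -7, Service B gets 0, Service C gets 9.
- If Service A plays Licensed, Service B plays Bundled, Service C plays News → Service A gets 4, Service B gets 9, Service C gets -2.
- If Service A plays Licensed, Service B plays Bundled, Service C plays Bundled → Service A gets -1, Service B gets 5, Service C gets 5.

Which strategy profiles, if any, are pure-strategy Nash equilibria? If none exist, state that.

No pure-strategy Nash equilibrium.

For each player, find the best response to each opponent profile; mutual best responses are the pure NE.
Service A against (Sports, News): payoffs -3, -5 → best response Originals.
Service A against (Sports, Bundled): payoffs 0, 8 → best response Licensed.
Service A against (News, News): payoffs -7, 1 → best response Licensed.
Service A against (News, Bundled): payoffs -8, -7 → best response Licensed.
Service A against (Bundled, News): payoffs 0, 4 → best response Licensed.
Service A against (Bundled, Bundled): payoffs 8, -1 → best response Originals.
Service B against (Originals, News): payoffs -5, -4, 5 → best response Bundled.
Service B against (Originals, Bundled): payoffs -8, 0, -5 → best response News.
Service B against (Licensed, News): payoffs 2, -3, 9 → best response Bundled.
Service B against (Licensed, Bundled): payoffs -8, 0, 5 → best response Bundled.
Service C against (Originals, Sports): payoffs -6, -8 → best response News.
Service C against (Originals, News): payoffs -6, -7 → best response News.
Service C against (Originals, Bundled): payoffs -9, 1 → best response Bundled.
Service C against (Licensed, Sports): payoffs 6, 9 → best response Bundled.
Service C against (Licensed, News): payoffs 6, 9 → best response Bundled.
Service C against (Licensed, Bundled): payoffs -2, 5 → best response Bundled.
No profile is a mutual best response for all players.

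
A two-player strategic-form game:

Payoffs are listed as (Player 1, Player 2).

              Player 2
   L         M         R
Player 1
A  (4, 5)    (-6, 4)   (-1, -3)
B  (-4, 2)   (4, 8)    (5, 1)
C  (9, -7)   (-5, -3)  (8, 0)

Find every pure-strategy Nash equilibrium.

Player 1 against L: payoffs 4, -4, 9 → best response C.
Player 1 against M: payoffs -6, 4, -5 → best response B.
Player 1 against R: payoffs -1, 5, 8 → best response C.
Player 2 against A: payoffs 5, 4, -3 → best response L.
Player 2 against B: payoffs 2, 8, 1 → best response M.
Player 2 against C: payoffs -7, -3, 0 → best response R.
Mutual best responses: (B, M); (C, R).

The pure Nash equilibria are (B, M); (C, R).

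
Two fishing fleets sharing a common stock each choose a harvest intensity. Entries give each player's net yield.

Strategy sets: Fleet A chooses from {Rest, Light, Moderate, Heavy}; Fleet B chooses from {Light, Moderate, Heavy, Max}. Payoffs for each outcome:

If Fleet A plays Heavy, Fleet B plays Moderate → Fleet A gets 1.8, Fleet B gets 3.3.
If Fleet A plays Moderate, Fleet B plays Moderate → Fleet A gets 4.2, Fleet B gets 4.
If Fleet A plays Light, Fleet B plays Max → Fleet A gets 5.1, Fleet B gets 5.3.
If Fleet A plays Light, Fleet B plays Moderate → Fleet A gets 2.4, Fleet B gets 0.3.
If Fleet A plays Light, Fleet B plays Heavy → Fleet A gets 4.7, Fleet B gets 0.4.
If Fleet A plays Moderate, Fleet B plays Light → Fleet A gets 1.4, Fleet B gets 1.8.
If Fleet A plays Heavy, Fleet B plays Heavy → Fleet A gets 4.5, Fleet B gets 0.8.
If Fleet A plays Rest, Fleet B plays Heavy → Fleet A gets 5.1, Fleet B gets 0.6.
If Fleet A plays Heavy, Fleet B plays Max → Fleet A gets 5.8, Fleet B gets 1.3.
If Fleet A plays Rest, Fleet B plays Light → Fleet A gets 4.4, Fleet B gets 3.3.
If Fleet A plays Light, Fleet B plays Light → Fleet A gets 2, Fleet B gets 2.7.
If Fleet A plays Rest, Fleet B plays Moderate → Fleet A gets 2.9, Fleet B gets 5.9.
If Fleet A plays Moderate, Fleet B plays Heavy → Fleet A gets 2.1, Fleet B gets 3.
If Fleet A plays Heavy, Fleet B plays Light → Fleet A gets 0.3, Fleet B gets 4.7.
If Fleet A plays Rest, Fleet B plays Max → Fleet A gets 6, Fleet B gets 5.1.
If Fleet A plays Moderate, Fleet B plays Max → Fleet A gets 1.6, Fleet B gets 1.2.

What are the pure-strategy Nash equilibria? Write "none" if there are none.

Fleet A against Light: payoffs 4.4, 2, 1.4, 0.3 → best response Rest.
Fleet A against Moderate: payoffs 2.9, 2.4, 4.2, 1.8 → best response Moderate.
Fleet A against Heavy: payoffs 5.1, 4.7, 2.1, 4.5 → best response Rest.
Fleet A against Max: payoffs 6, 5.1, 1.6, 5.8 → best response Rest.
Fleet B against Rest: payoffs 3.3, 5.9, 0.6, 5.1 → best response Moderate.
Fleet B against Light: payoffs 2.7, 0.3, 0.4, 5.3 → best response Max.
Fleet B against Moderate: payoffs 1.8, 4, 3, 1.2 → best response Moderate.
Fleet B against Heavy: payoffs 4.7, 3.3, 0.8, 1.3 → best response Light.
Mutual best responses: (Moderate, Moderate).

The unique pure-strategy Nash equilibrium is (Moderate, Moderate).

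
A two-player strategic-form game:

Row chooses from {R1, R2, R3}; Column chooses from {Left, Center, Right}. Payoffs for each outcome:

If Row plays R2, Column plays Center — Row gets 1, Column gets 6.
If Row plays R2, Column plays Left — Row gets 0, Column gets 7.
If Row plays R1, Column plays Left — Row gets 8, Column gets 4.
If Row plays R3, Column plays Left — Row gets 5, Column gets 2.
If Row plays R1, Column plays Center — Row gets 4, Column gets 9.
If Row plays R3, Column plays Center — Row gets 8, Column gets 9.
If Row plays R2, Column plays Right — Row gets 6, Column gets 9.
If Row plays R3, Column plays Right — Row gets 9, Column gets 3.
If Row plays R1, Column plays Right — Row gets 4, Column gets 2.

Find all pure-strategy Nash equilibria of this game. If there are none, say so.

(R1, Left): Column can switch to Center (4 → 9). Not NE.
(R1, Center): Row can switch to R3 (4 → 8). Not NE.
(R1, Right): Row can switch to R2 (4 → 6). Not NE.
(R2, Left): Row can switch to R1 (0 → 8). Not NE.
(R2, Center): Row can switch to R1 (1 → 4). Not NE.
(R2, Right): Row can switch to R3 (6 → 9). Not NE.
(R3, Center): Row gets 8, best alternative 4; Column gets 9, best alternative 3. No profitable deviation — NE.
(The remaining 2 profiles each have a profitable deviation by the same check.)

Pure NE: (R3, Center)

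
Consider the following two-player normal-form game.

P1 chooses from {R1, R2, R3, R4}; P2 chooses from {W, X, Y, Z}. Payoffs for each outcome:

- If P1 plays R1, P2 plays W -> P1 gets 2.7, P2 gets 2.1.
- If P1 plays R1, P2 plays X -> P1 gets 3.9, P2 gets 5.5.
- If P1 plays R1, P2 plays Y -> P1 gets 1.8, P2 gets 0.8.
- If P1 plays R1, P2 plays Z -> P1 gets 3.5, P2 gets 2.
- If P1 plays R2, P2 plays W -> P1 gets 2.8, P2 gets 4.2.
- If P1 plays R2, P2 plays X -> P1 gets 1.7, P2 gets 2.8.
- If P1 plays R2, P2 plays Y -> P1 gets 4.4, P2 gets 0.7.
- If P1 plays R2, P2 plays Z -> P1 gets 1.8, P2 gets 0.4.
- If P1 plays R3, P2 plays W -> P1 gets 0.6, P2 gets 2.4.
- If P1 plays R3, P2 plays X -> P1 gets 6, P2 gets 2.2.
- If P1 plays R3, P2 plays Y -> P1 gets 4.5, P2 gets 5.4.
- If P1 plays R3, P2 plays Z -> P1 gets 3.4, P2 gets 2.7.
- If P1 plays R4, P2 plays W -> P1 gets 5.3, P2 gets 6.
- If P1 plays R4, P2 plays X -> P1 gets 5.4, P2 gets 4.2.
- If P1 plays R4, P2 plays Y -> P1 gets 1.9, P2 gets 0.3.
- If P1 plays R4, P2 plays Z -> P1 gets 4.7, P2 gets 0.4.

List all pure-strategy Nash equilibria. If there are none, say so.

The pure Nash equilibria are (R3, Y) and (R4, W).

(R1, W): P1 can switch to R2 (2.7 → 2.8). Not NE.
(R1, X): P1 can switch to R3 (3.9 → 6). Not NE.
(R1, Y): P1 can switch to R2 (1.8 → 4.4). Not NE.
(R1, Z): P1 can switch to R4 (3.5 → 4.7). Not NE.
(R2, W): P1 can switch to R4 (2.8 → 5.3). Not NE.
(R2, X): P1 can switch to R1 (1.7 → 3.9). Not NE.
(R2, Y): P1 can switch to R3 (4.4 → 4.5). Not NE.
(R2, Z): P1 can switch to R1 (1.8 → 3.5). Not NE.
(R3, Y): P1 gets 4.5, best alternative 4.4; P2 gets 5.4, best alternative 2.7. No profitable deviation — NE.
(R4, W): P1 gets 5.3, best alternative 2.8; P2 gets 6, best alternative 4.2. No profitable deviation — NE.
(The remaining 6 profiles each have a profitable deviation by the same check.)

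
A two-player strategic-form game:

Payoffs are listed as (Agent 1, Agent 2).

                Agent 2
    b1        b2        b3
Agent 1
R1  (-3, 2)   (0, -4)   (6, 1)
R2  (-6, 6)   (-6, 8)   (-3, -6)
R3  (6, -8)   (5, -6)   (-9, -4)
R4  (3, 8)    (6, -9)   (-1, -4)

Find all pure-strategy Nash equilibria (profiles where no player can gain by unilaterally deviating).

Agent 1 against b1: payoffs -3, -6, 6, 3 → best response R3.
Agent 1 against b2: payoffs 0, -6, 5, 6 → best response R4.
Agent 1 against b3: payoffs 6, -3, -9, -1 → best response R1.
Agent 2 against R1: payoffs 2, -4, 1 → best response b1.
Agent 2 against R2: payoffs 6, 8, -6 → best response b2.
Agent 2 against R3: payoffs -8, -6, -4 → best response b3.
Agent 2 against R4: payoffs 8, -9, -4 → best response b1.
No profile is a mutual best response for all players.

No pure-strategy Nash equilibrium.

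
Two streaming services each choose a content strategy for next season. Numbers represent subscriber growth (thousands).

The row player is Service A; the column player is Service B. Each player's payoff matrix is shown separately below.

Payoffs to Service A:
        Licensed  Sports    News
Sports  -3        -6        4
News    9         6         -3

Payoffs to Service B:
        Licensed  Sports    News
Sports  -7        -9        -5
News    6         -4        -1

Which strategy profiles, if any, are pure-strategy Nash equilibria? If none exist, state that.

Service A against Licensed: payoffs -3, 9 → best response News.
Service A against Sports: payoffs -6, 6 → best response News.
Service A against News: payoffs 4, -3 → best response Sports.
Service B against Sports: payoffs -7, -9, -5 → best response News.
Service B against News: payoffs 6, -4, -1 → best response Licensed.
Mutual best responses: (Sports, News); (News, Licensed).

(Sports, News) and (News, Licensed)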